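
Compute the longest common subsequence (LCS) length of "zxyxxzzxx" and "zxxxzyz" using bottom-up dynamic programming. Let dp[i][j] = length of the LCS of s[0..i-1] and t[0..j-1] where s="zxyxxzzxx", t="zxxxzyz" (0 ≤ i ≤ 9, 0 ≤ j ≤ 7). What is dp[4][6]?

3

   ''  z  x  x  x  z  y  z
''  0  0  0  0  0  0  0  0
 z  0  1  1  1  1  1  1  1
 x  0  1  2  2  2  2  2  2
 y  0  1  2  2  2  2  3  3
 x  0  1  2  3  3  3  3  3
 x  0  1  2  3  4  4  4  4
 z  0  1  2  3  4  5  5  5
 z  0  1  2  3  4  5  5  6
 x  0  1  2  3  4  5  5  6
 x  0  1  2  3  4  5  5  6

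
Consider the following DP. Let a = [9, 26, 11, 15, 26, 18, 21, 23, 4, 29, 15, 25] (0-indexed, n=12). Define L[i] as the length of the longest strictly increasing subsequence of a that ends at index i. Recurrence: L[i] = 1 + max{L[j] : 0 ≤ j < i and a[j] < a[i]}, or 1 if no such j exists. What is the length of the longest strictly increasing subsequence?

   i    0    1    2    3    4    5    6    7    8    9   10   11
a[i]    9   26   11   15   26   18   21   23    4   29   15   25
L[i]    1    2    2    3    4    4    5    6    1    7    3    7

7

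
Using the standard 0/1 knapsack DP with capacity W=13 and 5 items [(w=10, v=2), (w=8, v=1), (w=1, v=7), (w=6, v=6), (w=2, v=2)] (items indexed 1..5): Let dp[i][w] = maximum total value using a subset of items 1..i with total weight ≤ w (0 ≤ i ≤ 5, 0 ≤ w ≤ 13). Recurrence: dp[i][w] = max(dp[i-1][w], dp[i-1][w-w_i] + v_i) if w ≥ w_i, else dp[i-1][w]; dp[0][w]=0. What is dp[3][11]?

9

i\w   0   1   2   3   4   5   6   7   8   9  10  11  12  13
  0   0   0   0   0   0   0   0   0   0   0   0   0   0   0
  1   0   0   0   0   0   0   0   0   0   0   2   2   2   2
  2   0   0   0   0   0   0   0   0   1   1   2   2   2   2
  3   0   7   7   7   7   7   7   7   7   8   8   9   9   9
  4   0   7   7   7   7   7   7  13  13  13  13  13  13  13
  5   0   7   7   9   9   9   9  13  13  15  15  15  15  15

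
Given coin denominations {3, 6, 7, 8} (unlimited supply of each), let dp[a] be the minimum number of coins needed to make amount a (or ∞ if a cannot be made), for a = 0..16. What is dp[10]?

2

 a  0  1  2  3  4  5  6  7  8  9 10 11 12 13 14 15 16
dp  0  -  -  1  -  -  1  1  1  2  2  2  2  2  2  2  2
(- denotes ∞ / unreachable)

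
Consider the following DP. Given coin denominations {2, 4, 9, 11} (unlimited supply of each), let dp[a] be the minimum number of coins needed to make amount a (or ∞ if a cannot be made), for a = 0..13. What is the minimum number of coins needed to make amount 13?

 a  0  1  2  3  4  5  6  7  8  9 10 11 12 13
dp  0  -  1  -  1  -  2  -  2  1  3  1  3  2
(- denotes ∞ / unreachable)

2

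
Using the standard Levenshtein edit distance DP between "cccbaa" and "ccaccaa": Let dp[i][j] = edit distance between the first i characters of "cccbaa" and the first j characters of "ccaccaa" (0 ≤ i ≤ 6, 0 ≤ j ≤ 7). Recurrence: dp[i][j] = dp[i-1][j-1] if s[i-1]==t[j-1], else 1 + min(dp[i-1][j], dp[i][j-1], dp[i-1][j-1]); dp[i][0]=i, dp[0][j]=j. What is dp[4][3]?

2

   ''  c  c  a  c  c  a  a
''  0  1  2  3  4  5  6  7
 c  1  0  1  2  3  4  5  6
 c  2  1  0  1  2  3  4  5
 c  3  2  1  1  1  2  3  4
 b  4  3  2  2  2  2  3  4
 a  5  4  3  2  3  3  2  3
 a  6  5  4  3  3  4  3  2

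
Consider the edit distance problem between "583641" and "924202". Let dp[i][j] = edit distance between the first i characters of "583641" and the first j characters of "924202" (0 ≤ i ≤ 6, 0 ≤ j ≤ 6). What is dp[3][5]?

5

   ''  9  2  4  2  0  2
''  0  1  2  3  4  5  6
 5  1  1  2  3  4  5  6
 8  2  2  2  3  4  5  6
 3  3  3  3  3  4  5  6
 6  4  4  4  4  4  5  6
 4  5  5  5  4  5  5  6
 1  6  6  6  5  5  6  6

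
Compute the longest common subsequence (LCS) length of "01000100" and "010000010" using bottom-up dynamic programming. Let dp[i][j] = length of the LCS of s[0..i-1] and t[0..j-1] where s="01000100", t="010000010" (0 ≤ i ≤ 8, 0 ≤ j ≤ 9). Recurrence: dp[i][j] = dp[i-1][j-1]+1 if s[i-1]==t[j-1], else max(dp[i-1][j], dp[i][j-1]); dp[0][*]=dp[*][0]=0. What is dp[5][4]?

4

   ''  0  1  0  0  0  0  0  1  0
''  0  0  0  0  0  0  0  0  0  0
 0  0  1  1  1  1  1  1  1  1  1
 1  0  1  2  2  2  2  2  2  2  2
 0  0  1  2  3  3  3  3  3  3  3
 0  0  1  2  3  4  4  4  4  4  4
 0  0  1  2  3  4  5  5  5  5  5
 1  0  1  2  3  4  5  5  5  6  6
 0  0  1  2  3  4  5  6  6  6  7
 0  0  1  2  3  4  5  6  7  7  7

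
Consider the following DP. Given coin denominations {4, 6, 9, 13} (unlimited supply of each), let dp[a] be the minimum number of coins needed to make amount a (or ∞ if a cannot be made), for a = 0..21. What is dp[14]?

3

 a  0  1  2  3  4  5  6  7  8  9 10 11 12 13 14 15 16 17 18 19 20 21
dp  0  -  -  -  1  -  1  -  2  1  2  -  2  1  3  2  3  2  2  2  4  3
(- denotes ∞ / unreachable)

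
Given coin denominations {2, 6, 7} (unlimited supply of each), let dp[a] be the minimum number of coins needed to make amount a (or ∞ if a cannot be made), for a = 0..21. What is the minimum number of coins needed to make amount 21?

3

 a  0  1  2  3  4  5  6  7  8  9 10 11 12 13 14 15 16 17 18 19 20 21
dp  0  -  1  -  2  -  1  1  2  2  3  3  2  2  2  3  3  4  3  3  3  3
(- denotes ∞ / unreachable)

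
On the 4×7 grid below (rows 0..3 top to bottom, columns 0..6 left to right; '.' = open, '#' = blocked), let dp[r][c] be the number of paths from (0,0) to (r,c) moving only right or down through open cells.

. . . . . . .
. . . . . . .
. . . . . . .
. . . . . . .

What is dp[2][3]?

10

r\c   0   1   2   3   4   5   6
  0   1   1   1   1   1   1   1
  1   1   2   3   4   5   6   7
  2   1   3   6  10  15  21  28
  3   1   4  10  20  35  56  84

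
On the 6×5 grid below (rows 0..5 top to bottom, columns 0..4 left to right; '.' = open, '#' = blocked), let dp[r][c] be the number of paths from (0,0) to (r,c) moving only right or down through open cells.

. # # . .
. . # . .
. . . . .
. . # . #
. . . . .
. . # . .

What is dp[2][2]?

2

r\c   0   1   2   3   4
  0   1   0   0   0   0
  1   1   1   0   0   0
  2   1   2   2   2   2
  3   1   3   0   2   0
  4   1   4   4   6   6
  5   1   5   0   6  12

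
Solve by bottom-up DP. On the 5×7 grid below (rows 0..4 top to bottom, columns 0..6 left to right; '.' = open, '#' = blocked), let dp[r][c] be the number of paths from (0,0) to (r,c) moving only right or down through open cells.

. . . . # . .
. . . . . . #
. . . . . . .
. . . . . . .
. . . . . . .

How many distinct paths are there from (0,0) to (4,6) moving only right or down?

r\c   0   1   2   3   4   5   6
  0   1   1   1   1   0   0   0
  1   1   2   3   4   4   4   0
  2   1   3   6  10  14  18  18
  3   1   4  10  20  34  52  70
  4   1   5  15  35  69 121 191

191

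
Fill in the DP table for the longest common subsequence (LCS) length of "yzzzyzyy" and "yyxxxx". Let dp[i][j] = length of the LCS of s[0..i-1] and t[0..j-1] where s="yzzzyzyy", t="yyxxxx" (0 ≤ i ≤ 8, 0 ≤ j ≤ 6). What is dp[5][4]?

   ''  y  y  x  x  x  x
''  0  0  0  0  0  0  0
 y  0  1  1  1  1  1  1
 z  0  1  1  1  1  1  1
 z  0  1  1  1  1  1  1
 z  0  1  1  1  1  1  1
 y  0  1  2  2  2  2  2
 z  0  1  2  2  2  2  2
 y  0  1  2  2  2  2  2
 y  0  1  2  2  2  2  2

2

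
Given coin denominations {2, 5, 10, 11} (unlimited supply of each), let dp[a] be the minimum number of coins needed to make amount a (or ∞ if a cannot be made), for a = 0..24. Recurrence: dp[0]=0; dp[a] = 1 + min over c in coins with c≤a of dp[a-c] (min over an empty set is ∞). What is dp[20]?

 a  0  1  2  3  4  5  6  7  8  9 10 11 12 13 14 15 16 17 18 19 20 21 22 23 24
dp  0  -  1  -  2  1  3  2  4  3  1  1  2  2  3  2  2  3  3  4  2  2  2  3  3
(- denotes ∞ / unreachable)

2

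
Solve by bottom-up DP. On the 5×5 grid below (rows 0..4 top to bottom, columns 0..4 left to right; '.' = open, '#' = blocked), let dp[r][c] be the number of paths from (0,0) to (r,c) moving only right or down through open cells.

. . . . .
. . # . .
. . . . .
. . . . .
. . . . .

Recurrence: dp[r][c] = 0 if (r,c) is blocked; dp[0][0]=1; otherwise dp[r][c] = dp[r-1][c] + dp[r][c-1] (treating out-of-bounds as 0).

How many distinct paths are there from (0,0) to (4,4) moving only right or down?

r\c   0   1   2   3   4
  0   1   1   1   1   1
  1   1   2   0   1   2
  2   1   3   3   4   6
  3   1   4   7  11  17
  4   1   5  12  23  40

40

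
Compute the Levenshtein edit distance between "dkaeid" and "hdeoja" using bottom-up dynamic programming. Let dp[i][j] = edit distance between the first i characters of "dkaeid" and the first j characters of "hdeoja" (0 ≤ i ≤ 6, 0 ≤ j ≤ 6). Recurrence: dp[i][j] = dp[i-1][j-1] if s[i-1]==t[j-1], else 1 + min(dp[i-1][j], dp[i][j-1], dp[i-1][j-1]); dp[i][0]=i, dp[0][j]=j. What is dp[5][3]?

   ''  h  d  e  o  j  a
''  0  1  2  3  4  5  6
 d  1  1  1  2  3  4  5
 k  2  2  2  2  3  4  5
 a  3  3  3  3  3  4  4
 e  4  4  4  3  4  4  5
 i  5  5  5  4  4  5  5
 d  6  6  5  5  5  5  6

4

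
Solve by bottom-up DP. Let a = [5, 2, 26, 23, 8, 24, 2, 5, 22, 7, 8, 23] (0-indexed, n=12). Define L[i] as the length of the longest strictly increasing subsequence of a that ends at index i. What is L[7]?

2

   i    0    1    2    3    4    5    6    7    8    9   10   11
a[i]    5    2   26   23    8   24    2    5   22    7    8   23
L[i]    1    1    2    2    2    3    1    2    3    3    4    5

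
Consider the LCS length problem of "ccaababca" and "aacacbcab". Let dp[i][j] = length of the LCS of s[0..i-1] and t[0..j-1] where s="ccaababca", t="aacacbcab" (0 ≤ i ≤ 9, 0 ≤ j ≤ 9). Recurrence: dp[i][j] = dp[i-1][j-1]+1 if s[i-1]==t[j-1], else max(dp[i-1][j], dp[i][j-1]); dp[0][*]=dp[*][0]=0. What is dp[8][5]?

4

   ''  a  a  c  a  c  b  c  a  b
''  0  0  0  0  0  0  0  0  0  0
 c  0  0  0  1  1  1  1  1  1  1
 c  0  0  0  1  1  2  2  2  2  2
 a  0  1  1  1  2  2  2  2  3  3
 a  0  1  2  2  2  2  2  2  3  3
 b  0  1  2  2  2  2  3  3  3  4
 a  0  1  2  2  3  3  3  3  4  4
 b  0  1  2  2  3  3  4  4  4  5
 c  0  1  2  3  3  4  4  5  5  5
 a  0  1  2  3  4  4  4  5  6  6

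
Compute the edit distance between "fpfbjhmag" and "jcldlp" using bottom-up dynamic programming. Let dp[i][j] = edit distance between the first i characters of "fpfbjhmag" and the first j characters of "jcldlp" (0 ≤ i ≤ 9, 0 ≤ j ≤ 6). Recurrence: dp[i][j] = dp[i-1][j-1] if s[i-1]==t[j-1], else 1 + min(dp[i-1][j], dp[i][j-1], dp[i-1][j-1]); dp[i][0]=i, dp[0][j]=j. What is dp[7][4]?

7

   ''  j  c  l  d  l  p
''  0  1  2  3  4  5  6
 f  1  1  2  3  4  5  6
 p  2  2  2  3  4  5  5
 f  3  3  3  3  4  5  6
 b  4  4  4  4  4  5  6
 j  5  4  5  5  5  5  6
 h  6  5  5  6  6  6  6
 m  7  6  6  6  7  7  7
 a  8  7  7  7  7  8  8
 g  9  8  8  8  8  8  9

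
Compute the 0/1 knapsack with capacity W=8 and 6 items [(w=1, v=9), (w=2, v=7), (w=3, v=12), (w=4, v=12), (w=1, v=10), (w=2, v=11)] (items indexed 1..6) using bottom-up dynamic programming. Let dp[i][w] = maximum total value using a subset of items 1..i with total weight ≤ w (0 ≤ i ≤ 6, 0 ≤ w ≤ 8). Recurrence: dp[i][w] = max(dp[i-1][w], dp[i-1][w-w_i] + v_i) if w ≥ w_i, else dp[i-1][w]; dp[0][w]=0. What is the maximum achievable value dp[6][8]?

i\w   0   1   2   3   4   5   6   7   8
  0   0   0   0   0   0   0   0   0   0
  1   0   9   9   9   9   9   9   9   9
  2   0   9   9  16  16  16  16  16  16
  3   0   9   9  16  21  21  28  28  28
  4   0   9   9  16  21  21  28  28  33
  5   0  10  19  19  26  31  31  38  38
  6   0  10  19  21  30  31  37  42  42

42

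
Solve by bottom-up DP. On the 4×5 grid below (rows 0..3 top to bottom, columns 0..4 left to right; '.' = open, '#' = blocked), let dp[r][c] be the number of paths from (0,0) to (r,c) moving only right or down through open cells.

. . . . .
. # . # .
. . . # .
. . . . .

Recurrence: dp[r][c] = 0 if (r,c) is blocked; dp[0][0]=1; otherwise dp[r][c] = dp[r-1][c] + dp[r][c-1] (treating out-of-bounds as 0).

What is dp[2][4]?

1

r\c   0   1   2   3   4
  0   1   1   1   1   1
  1   1   0   1   0   1
  2   1   1   2   0   1
  3   1   2   4   4   5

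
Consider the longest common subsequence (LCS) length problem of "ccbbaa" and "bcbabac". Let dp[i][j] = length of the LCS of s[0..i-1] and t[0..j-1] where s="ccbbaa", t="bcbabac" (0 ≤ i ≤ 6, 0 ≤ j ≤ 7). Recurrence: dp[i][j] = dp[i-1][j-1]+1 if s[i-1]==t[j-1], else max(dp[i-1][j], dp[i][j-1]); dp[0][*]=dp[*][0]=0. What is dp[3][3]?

2

   ''  b  c  b  a  b  a  c
''  0  0  0  0  0  0  0  0
 c  0  0  1  1  1  1  1  1
 c  0  0  1  1  1  1  1  2
 b  0  1  1  2  2  2  2  2
 b  0  1  1  2  2  3  3  3
 a  0  1  1  2  3  3  4  4
 a  0  1  1  2  3  3  4  4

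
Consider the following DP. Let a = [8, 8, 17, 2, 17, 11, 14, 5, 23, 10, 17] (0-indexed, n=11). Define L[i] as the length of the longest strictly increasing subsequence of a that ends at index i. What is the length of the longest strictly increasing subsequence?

4

   i    0    1    2    3    4    5    6    7    8    9   10
a[i]    8    8   17    2   17   11   14    5   23   10   17
L[i]    1    1    2    1    2    2    3    2    4    3    4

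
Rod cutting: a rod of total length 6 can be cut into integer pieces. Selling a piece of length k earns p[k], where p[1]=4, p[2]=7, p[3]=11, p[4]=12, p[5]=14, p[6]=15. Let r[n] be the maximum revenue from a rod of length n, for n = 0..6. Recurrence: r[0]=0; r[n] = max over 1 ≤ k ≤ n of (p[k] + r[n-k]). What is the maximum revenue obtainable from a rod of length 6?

   n    0    1    2    3    4    5    6
r[n]    0    4    8   12   16   20   24

24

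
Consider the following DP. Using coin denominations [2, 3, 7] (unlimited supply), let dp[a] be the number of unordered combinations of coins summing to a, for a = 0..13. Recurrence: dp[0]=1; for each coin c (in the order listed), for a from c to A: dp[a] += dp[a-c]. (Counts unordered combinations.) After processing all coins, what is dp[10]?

after  coin     0     1     2     3     4     5     6     7     8     9    10    11    12    13
          2     1     0     1     0     1     0     1     0     1     0     1     0     1     0
          3     1     0     1     1     1     1     2     1     2     2     2     2     3     2
          7     1     0     1     1     1     1     2     2     2     3     3     3     4     4

3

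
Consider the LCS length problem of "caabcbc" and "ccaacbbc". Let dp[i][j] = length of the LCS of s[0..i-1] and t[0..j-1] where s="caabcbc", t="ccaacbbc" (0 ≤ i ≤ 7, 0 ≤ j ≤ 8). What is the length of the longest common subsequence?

   ''  c  c  a  a  c  b  b  c
''  0  0  0  0  0  0  0  0  0
 c  0  1  1  1  1  1  1  1  1
 a  0  1  1  2  2  2  2  2  2
 a  0  1  1  2  3  3  3  3  3
 b  0  1  1  2  3  3  4  4  4
 c  0  1  2  2  3  4  4  4  5
 b  0  1  2  2  3  4  5  5  5
 c  0  1  2  2  3  4  5  5  6

6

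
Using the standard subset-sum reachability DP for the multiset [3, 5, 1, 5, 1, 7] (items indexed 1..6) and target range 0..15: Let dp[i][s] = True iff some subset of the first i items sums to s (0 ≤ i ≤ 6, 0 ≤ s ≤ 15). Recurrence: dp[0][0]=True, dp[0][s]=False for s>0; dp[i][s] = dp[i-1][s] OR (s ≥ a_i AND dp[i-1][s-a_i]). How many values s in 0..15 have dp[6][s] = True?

i\s   0   1   2   3   4   5   6   7   8   9  10  11  12  13  14  15
  0   T   F   F   F   F   F   F   F   F   F   F   F   F   F   F   F
  1   T   F   F   T   F   F   F   F   F   F   F   F   F   F   F   F
  2   T   F   F   T   F   T   F   F   T   F   F   F   F   F   F   F
  3   T   T   F   T   T   T   T   F   T   T   F   F   F   F   F   F
  4   T   T   F   T   T   T   T   F   T   T   T   T   F   T   T   F
  5   T   T   T   T   T   T   T   T   T   T   T   T   T   T   T   T
  6   T   T   T   T   T   T   T   T   T   T   T   T   T   T   T   T

16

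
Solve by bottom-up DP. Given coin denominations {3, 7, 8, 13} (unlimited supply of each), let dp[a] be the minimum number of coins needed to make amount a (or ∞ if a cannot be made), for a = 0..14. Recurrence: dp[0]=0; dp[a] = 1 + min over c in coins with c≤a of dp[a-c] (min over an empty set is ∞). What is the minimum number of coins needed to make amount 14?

 a  0  1  2  3  4  5  6  7  8  9 10 11 12 13 14
dp  0  -  -  1  -  -  2  1  1  3  2  2  4  1  2
(- denotes ∞ / unreachable)

2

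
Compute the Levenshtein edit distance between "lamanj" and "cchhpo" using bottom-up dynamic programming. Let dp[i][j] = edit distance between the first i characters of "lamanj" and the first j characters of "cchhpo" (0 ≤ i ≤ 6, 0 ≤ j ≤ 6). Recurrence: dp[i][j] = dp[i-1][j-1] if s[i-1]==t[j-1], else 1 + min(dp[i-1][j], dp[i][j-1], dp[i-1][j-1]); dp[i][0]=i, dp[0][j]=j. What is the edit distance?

6

   ''  c  c  h  h  p  o
''  0  1  2  3  4  5  6
 l  1  1  2  3  4  5  6
 a  2  2  2  3  4  5  6
 m  3  3  3  3  4  5  6
 a  4  4  4  4  4  5  6
 n  5  5  5  5  5  5  6
 j  6  6  6  6  6  6  6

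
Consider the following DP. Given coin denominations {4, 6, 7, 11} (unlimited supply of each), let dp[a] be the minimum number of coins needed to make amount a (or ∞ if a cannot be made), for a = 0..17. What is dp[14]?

2

 a  0  1  2  3  4  5  6  7  8  9 10 11 12 13 14 15 16 17
dp  0  -  -  -  1  -  1  1  2  -  2  1  2  2  2  2  3  2
(- denotes ∞ / unreachable)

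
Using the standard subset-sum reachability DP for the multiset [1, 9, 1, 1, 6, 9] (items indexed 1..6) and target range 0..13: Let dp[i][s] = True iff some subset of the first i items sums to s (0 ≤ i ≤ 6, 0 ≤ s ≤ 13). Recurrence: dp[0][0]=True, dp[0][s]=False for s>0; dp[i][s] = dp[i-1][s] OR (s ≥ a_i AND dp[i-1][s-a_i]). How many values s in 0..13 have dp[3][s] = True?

i\s   0   1   2   3   4   5   6   7   8   9  10  11  12  13
  0   T   F   F   F   F   F   F   F   F   F   F   F   F   F
  1   T   T   F   F   F   F   F   F   F   F   F   F   F   F
  2   T   T   F   F   F   F   F   F   F   T   T   F   F   F
  3   T   T   T   F   F   F   F   F   F   T   T   T   F   F
  4   T   T   T   T   F   F   F   F   F   T   T   T   T   F
  5   T   T   T   T   F   F   T   T   T   T   T   T   T   F
  6   T   T   T   T   F   F   T   T   T   T   T   T   T   F

6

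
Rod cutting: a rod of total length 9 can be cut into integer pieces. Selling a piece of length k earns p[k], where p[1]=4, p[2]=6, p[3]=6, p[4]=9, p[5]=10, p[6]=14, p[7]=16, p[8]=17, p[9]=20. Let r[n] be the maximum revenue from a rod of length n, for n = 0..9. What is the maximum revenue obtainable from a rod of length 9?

36

   n    0    1    2    3    4    5    6    7    8    9
r[n]    0    4    8   12   16   20   24   28   32   36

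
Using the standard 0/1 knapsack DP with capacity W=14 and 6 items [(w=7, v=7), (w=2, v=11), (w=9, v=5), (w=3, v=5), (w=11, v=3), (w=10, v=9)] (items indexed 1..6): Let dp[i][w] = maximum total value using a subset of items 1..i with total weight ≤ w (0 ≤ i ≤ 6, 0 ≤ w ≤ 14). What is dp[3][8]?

11

i\w   0   1   2   3   4   5   6   7   8   9  10  11  12  13  14
  0   0   0   0   0   0   0   0   0   0   0   0   0   0   0   0
  1   0   0   0   0   0   0   0   7   7   7   7   7   7   7   7
  2   0   0  11  11  11  11  11  11  11  18  18  18  18  18  18
  3   0   0  11  11  11  11  11  11  11  18  18  18  18  18  18
  4   0   0  11  11  11  16  16  16  16  18  18  18  23  23  23
  5   0   0  11  11  11  16  16  16  16  18  18  18  23  23  23
  6   0   0  11  11  11  16  16  16  16  18  18  18  23  23  23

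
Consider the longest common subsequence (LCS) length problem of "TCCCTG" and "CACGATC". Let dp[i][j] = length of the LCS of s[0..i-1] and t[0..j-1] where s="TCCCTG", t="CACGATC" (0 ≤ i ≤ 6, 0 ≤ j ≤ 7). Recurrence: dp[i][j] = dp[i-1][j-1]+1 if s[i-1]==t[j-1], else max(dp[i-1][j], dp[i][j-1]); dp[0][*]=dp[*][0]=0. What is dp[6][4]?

3

   ''  C  A  C  G  A  T  C
''  0  0  0  0  0  0  0  0
 T  0  0  0  0  0  0  1  1
 C  0  1  1  1  1  1  1  2
 C  0  1  1  2  2  2  2  2
 C  0  1  1  2  2  2  2  3
 T  0  1  1  2  2  2  3  3
 G  0  1  1  2  3  3  3  3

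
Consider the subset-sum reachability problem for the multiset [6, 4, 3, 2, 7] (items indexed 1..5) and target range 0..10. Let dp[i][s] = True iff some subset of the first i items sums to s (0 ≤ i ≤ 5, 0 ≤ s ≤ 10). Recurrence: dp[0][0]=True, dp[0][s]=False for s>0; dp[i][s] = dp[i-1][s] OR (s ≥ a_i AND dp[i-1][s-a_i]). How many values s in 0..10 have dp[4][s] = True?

10

i\s   0   1   2   3   4   5   6   7   8   9  10
  0   T   F   F   F   F   F   F   F   F   F   F
  1   T   F   F   F   F   F   T   F   F   F   F
  2   T   F   F   F   T   F   T   F   F   F   T
  3   T   F   F   T   T   F   T   T   F   T   T
  4   T   F   T   T   T   T   T   T   T   T   T
  5   T   F   T   T   T   T   T   T   T   T   T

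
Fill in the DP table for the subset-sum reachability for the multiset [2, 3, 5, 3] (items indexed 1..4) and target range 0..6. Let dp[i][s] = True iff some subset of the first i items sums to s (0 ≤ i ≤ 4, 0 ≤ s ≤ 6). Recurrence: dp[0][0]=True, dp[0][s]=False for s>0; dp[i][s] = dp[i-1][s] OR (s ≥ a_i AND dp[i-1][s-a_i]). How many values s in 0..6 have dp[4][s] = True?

5

i\s   0   1   2   3   4   5   6
  0   T   F   F   F   F   F   F
  1   T   F   T   F   F   F   F
  2   T   F   T   T   F   T   F
  3   T   F   T   T   F   T   F
  4   T   F   T   T   F   T   T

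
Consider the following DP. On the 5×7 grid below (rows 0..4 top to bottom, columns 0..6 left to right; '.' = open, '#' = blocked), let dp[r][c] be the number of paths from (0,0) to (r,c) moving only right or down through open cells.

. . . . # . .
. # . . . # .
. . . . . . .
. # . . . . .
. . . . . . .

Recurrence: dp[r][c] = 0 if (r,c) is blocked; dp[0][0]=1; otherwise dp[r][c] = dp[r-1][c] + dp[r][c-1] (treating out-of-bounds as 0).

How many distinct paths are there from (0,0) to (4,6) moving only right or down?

r\c   0   1   2   3   4   5   6
  0   1   1   1   1   0   0   0
  1   1   0   1   2   2   0   0
  2   1   1   2   4   6   6   6
  3   1   0   2   6  12  18  24
  4   1   1   3   9  21  39  63

63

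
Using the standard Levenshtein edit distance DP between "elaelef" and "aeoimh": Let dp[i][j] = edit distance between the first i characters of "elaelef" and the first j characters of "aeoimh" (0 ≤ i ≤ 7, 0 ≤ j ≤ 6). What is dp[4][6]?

5

   ''  a  e  o  i  m  h
''  0  1  2  3  4  5  6
 e  1  1  1  2  3  4  5
 l  2  2  2  2  3  4  5
 a  3  2  3  3  3  4  5
 e  4  3  2  3  4  4  5
 l  5  4  3  3  4  5  5
 e  6  5  4  4  4  5  6
 f  7  6  5  5  5  5  6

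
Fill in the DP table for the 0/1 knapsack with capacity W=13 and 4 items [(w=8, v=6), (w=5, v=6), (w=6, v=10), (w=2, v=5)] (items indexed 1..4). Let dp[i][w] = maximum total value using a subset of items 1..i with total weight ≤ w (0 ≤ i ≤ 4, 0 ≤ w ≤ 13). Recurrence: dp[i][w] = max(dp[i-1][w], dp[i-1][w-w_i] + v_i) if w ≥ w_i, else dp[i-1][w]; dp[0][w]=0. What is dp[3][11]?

i\w   0   1   2   3   4   5   6   7   8   9  10  11  12  13
  0   0   0   0   0   0   0   0   0   0   0   0   0   0   0
  1   0   0   0   0   0   0   0   0   6   6   6   6   6   6
  2   0   0   0   0   0   6   6   6   6   6   6   6   6  12
  3   0   0   0   0   0   6  10  10  10  10  10  16  16  16
  4   0   0   5   5   5   6  10  11  15  15  15  16  16  21

16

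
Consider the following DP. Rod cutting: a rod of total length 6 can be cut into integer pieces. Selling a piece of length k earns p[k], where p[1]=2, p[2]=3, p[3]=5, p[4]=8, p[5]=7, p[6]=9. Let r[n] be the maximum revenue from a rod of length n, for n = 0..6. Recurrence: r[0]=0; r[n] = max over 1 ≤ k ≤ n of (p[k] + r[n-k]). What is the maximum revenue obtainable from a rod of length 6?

12

   n    0    1    2    3    4    5    6
r[n]    0    2    4    6    8   10   12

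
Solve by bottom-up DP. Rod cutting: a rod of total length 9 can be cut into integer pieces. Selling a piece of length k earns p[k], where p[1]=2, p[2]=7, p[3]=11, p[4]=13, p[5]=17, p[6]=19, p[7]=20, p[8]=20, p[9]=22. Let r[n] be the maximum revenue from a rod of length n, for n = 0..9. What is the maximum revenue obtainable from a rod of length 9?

33

   n    0    1    2    3    4    5    6    7    8    9
r[n]    0    2    7   11   14   18   22   25   29   33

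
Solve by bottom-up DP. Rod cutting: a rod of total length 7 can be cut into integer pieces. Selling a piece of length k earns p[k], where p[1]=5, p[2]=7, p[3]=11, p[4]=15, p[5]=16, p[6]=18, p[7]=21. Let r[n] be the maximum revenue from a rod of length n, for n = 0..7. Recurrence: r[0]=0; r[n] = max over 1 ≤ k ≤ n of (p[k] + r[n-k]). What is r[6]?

30

   n    0    1    2    3    4    5    6    7
r[n]    0    5   10   15   20   25   30   35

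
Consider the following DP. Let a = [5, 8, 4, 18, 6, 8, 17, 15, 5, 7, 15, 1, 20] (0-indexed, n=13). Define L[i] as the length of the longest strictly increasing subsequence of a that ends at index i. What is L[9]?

3

   i    0    1    2    3    4    5    6    7    8    9   10   11   12
a[i]    5    8    4   18    6    8   17   15    5    7   15    1   20
L[i]    1    2    1    3    2    3    4    4    2    3    4    1    5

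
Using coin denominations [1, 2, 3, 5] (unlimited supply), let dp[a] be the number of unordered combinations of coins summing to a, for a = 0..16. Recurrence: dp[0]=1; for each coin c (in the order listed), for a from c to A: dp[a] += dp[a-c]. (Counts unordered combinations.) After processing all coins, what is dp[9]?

after  coin     0     1     2     3     4     5     6     7     8     9    10    11    12    13    14    15    16
          1     1     1     1     1     1     1     1     1     1     1     1     1     1     1     1     1     1
          2     1     1     2     2     3     3     4     4     5     5     6     6     7     7     8     8     9
          3     1     1     2     3     4     5     7     8    10    12    14    16    19    21    24    27    30
          5     1     1     2     3     4     6     8    10    13    16    20    24    29    34    40    47    54

16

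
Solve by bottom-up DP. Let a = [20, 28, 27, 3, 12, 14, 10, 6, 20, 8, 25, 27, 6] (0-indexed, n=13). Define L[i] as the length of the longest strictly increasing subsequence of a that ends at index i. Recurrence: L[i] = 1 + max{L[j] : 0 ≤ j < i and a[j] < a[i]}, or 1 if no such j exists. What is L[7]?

   i    0    1    2    3    4    5    6    7    8    9   10   11   12
a[i]   20   28   27    3   12   14   10    6   20    8   25   27    6
L[i]    1    2    2    1    2    3    2    2    4    3    5    6    2

2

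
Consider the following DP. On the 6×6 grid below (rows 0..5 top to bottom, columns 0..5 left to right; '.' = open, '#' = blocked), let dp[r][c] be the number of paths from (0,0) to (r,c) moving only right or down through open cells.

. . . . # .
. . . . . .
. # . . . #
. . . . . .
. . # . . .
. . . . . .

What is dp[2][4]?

r\c   0   1   2   3   4   5
  0   1   1   1   1   0   0
  1   1   2   3   4   4   4
  2   1   0   3   7  11   0
  3   1   1   4  11  22  22
  4   1   2   0  11  33  55
  5   1   3   3  14  47 102

11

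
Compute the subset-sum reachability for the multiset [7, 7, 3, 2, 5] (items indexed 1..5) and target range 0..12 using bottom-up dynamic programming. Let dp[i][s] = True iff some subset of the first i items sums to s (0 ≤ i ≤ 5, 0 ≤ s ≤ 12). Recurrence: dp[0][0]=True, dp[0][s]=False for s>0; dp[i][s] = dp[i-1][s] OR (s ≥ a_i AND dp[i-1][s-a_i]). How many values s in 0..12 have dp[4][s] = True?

8

i\s   0   1   2   3   4   5   6   7   8   9  10  11  12
  0   T   F   F   F   F   F   F   F   F   F   F   F   F
  1   T   F   F   F   F   F   F   T   F   F   F   F   F
  2   T   F   F   F   F   F   F   T   F   F   F   F   F
  3   T   F   F   T   F   F   F   T   F   F   T   F   F
  4   T   F   T   T   F   T   F   T   F   T   T   F   T
  5   T   F   T   T   F   T   F   T   T   T   T   F   T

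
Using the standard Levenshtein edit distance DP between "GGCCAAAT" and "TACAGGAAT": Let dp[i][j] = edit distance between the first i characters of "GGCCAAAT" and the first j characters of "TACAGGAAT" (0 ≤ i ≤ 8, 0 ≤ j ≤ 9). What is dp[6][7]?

5

   ''  T  A  C  A  G  G  A  A  T
''  0  1  2  3  4  5  6  7  8  9
 G  1  1  2  3  4  4  5  6  7  8
 G  2  2  2  3  4  4  4  5  6  7
 C  3  3  3  2  3  4  5  5  6  7
 C  4  4  4  3  3  4  5  6  6  7
 A  5  5  4  4  3  4  5  5  6  7
 A  6  6  5  5  4  4  5  5  5  6
 A  7  7  6  6  5  5  5  5  5  6
 T  8  7  7  7  6  6  6  6  6  5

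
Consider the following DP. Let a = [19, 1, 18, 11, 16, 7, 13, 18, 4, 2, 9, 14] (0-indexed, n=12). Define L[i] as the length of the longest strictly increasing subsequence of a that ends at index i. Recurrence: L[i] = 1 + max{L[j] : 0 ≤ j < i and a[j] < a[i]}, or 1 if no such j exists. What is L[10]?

   i    0    1    2    3    4    5    6    7    8    9   10   11
a[i]   19    1   18   11   16    7   13   18    4    2    9   14
L[i]    1    1    2    2    3    2    3    4    2    2    3    4

3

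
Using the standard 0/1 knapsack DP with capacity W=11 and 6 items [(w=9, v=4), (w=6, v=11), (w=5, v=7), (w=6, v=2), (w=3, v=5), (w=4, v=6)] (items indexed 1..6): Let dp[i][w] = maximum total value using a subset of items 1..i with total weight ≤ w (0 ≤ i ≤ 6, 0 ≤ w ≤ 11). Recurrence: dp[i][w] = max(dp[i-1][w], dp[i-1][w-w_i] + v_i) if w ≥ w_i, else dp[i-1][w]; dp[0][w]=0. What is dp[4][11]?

i\w   0   1   2   3   4   5   6   7   8   9  10  11
  0   0   0   0   0   0   0   0   0   0   0   0   0
  1   0   0   0   0   0   0   0   0   0   4   4   4
  2   0   0   0   0   0   0  11  11  11  11  11  11
  3   0   0   0   0   0   7  11  11  11  11  11  18
  4   0   0   0   0   0   7  11  11  11  11  11  18
  5   0   0   0   5   5   7  11  11  12  16  16  18
  6   0   0   0   5   6   7  11  11  12  16  17  18

18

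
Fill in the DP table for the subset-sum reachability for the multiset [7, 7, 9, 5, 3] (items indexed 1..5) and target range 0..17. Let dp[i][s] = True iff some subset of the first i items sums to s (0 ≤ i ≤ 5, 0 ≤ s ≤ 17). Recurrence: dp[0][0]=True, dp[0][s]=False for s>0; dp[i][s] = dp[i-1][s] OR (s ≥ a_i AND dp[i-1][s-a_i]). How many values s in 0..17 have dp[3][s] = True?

i\s   0   1   2   3   4   5   6   7   8   9  10  11  12  13  14  15  16  17
  0   T   F   F   F   F   F   F   F   F   F   F   F   F   F   F   F   F   F
  1   T   F   F   F   F   F   F   T   F   F   F   F   F   F   F   F   F   F
  2   T   F   F   F   F   F   F   T   F   F   F   F   F   F   T   F   F   F
  3   T   F   F   F   F   F   F   T   F   T   F   F   F   F   T   F   T   F
  4   T   F   F   F   F   T   F   T   F   T   F   F   T   F   T   F   T   F
  5   T   F   F   T   F   T   F   T   T   T   T   F   T   F   T   T   T   T

5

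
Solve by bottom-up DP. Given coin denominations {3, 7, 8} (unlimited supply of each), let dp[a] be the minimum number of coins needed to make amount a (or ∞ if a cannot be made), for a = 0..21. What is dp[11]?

2

 a  0  1  2  3  4  5  6  7  8  9 10 11 12 13 14 15 16 17 18 19 20 21
dp  0  -  -  1  -  -  2  1  1  3  2  2  4  3  2  2  2  3  3  3  4  3
(- denotes ∞ / unreachable)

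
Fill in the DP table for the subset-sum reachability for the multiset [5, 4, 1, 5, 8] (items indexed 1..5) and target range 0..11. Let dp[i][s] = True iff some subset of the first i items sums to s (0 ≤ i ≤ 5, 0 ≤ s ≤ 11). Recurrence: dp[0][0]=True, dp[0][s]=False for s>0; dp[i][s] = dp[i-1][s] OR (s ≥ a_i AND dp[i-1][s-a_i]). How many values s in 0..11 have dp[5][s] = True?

9

i\s   0   1   2   3   4   5   6   7   8   9  10  11
  0   T   F   F   F   F   F   F   F   F   F   F   F
  1   T   F   F   F   F   T   F   F   F   F   F   F
  2   T   F   F   F   T   T   F   F   F   T   F   F
  3   T   T   F   F   T   T   T   F   F   T   T   F
  4   T   T   F   F   T   T   T   F   F   T   T   T
  5   T   T   F   F   T   T   T   F   T   T   T   T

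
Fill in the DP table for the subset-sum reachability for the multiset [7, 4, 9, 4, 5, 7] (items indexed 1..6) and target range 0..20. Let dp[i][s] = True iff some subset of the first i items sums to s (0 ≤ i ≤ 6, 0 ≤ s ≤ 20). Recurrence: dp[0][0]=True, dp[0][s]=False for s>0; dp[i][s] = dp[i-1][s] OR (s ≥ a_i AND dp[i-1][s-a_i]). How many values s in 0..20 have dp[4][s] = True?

i\s   0   1   2   3   4   5   6   7   8   9  10  11  12  13  14  15  16  17  18  19  20
  0   T   F   F   F   F   F   F   F   F   F   F   F   F   F   F   F   F   F   F   F   F
  1   T   F   F   F   F   F   F   T   F   F   F   F   F   F   F   F   F   F   F   F   F
  2   T   F   F   F   T   F   F   T   F   F   F   T   F   F   F   F   F   F   F   F   F
  3   T   F   F   F   T   F   F   T   F   T   F   T   F   T   F   F   T   F   F   F   T
  4   T   F   F   F   T   F   F   T   T   T   F   T   F   T   F   T   T   T   F   F   T
  5   T   F   F   F   T   T   F   T   T   T   F   T   T   T   T   T   T   T   T   F   T
  6   T   F   F   F   T   T   F   T   T   T   F   T   T   T   T   T   T   T   T   T   T

11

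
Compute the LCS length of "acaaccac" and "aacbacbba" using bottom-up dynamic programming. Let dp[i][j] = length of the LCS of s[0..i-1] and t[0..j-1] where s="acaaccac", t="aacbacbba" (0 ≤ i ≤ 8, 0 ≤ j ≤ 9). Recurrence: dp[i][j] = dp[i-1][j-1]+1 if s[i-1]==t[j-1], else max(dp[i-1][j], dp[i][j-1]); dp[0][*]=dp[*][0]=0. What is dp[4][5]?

   ''  a  a  c  b  a  c  b  b  a
''  0  0  0  0  0  0  0  0  0  0
 a  0  1  1  1  1  1  1  1  1  1
 c  0  1  1  2  2  2  2  2  2  2
 a  0  1  2  2  2  3  3  3  3  3
 a  0  1  2  2  2  3  3  3  3  4
 c  0  1  2  3  3  3  4  4  4  4
 c  0  1  2  3  3  3  4  4  4  4
 a  0  1  2  3  3  4  4  4  4  5
 c  0  1  2  3  3  4  5  5  5  5

3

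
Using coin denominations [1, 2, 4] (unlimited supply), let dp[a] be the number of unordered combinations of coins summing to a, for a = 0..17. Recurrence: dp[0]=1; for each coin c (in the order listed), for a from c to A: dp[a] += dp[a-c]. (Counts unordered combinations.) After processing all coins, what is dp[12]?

after  coin     0     1     2     3     4     5     6     7     8     9    10    11    12    13    14    15    16    17
          1     1     1     1     1     1     1     1     1     1     1     1     1     1     1     1     1     1     1
          2     1     1     2     2     3     3     4     4     5     5     6     6     7     7     8     8     9     9
          4     1     1     2     2     4     4     6     6     9     9    12    12    16    16    20    20    25    25

16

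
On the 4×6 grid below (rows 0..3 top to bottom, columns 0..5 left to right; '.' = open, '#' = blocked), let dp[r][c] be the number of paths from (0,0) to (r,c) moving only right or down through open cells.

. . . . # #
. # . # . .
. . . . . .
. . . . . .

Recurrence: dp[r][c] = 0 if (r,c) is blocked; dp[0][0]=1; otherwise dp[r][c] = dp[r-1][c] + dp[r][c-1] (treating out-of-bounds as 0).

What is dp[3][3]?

6

r\c   0   1   2   3   4   5
  0   1   1   1   1   0   0
  1   1   0   1   0   0   0
  2   1   1   2   2   2   2
  3   1   2   4   6   8  10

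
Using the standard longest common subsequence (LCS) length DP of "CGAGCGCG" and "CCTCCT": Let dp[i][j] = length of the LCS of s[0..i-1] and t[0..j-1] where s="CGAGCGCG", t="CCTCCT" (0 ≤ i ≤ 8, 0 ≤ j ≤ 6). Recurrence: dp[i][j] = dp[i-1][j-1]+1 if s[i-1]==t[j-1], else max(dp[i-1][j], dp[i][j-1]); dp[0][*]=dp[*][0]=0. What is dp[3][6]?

1

   ''  C  C  T  C  C  T
''  0  0  0  0  0  0  0
 C  0  1  1  1  1  1  1
 G  0  1  1  1  1  1  1
 A  0  1  1  1  1  1  1
 G  0  1  1  1  1  1  1
 C  0  1  2  2  2  2  2
 G  0  1  2  2  2  2  2
 C  0  1  2  2  3  3  3
 G  0  1  2  2  3  3  3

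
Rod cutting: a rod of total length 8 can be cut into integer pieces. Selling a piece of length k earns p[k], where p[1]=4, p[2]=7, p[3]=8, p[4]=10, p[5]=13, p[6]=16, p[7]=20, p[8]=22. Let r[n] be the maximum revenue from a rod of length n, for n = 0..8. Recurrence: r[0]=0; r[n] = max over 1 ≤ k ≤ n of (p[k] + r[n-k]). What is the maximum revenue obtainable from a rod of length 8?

32

   n    0    1    2    3    4    5    6    7    8
r[n]    0    4    8   12   16   20   24   28   32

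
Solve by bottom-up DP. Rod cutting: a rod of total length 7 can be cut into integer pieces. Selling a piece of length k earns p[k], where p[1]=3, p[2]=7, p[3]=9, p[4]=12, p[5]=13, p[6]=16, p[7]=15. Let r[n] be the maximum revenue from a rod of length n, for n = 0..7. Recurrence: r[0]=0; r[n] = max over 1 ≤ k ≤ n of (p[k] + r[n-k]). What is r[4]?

   n    0    1    2    3    4    5    6    7
r[n]    0    3    7   10   14   17   21   24

14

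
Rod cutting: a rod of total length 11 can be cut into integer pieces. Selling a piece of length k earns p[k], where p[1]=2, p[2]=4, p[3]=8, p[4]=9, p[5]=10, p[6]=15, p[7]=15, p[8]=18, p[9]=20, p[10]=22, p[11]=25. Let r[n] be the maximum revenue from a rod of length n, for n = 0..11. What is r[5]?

   n    0    1    2    3    4    5    6    7    8    9   10   11
r[n]    0    2    4    8   10   12   16   18   20   24   26   28

12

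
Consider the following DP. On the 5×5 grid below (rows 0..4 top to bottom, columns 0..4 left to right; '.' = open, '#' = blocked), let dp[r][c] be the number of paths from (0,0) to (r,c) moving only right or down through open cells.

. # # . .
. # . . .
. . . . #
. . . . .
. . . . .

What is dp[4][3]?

r\c   0   1   2   3   4
  0   1   0   0   0   0
  1   1   0   0   0   0
  2   1   1   1   1   0
  3   1   2   3   4   4
  4   1   3   6  10  14

10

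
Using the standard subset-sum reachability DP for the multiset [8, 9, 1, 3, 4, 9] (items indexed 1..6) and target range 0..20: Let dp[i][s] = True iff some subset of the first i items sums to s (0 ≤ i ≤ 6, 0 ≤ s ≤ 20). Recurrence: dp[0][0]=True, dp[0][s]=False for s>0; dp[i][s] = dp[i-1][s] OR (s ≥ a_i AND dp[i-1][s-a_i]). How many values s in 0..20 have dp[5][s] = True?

18

i\s   0   1   2   3   4   5   6   7   8   9  10  11  12  13  14  15  16  17  18  19  20
  0   T   F   F   F   F   F   F   F   F   F   F   F   F   F   F   F   F   F   F   F   F
  1   T   F   F   F   F   F   F   F   T   F   F   F   F   F   F   F   F   F   F   F   F
  2   T   F   F   F   F   F   F   F   T   T   F   F   F   F   F   F   F   T   F   F   F
  3   T   T   F   F   F   F   F   F   T   T   T   F   F   F   F   F   F   T   T   F   F
  4   T   T   F   T   T   F   F   F   T   T   T   T   T   T   F   F   F   T   T   F   T
  5   T   T   F   T   T   T   F   T   T   T   T   T   T   T   T   T   T   T   T   F   T
  6   T   T   F   T   T   T   F   T   T   T   T   T   T   T   T   T   T   T   T   T   T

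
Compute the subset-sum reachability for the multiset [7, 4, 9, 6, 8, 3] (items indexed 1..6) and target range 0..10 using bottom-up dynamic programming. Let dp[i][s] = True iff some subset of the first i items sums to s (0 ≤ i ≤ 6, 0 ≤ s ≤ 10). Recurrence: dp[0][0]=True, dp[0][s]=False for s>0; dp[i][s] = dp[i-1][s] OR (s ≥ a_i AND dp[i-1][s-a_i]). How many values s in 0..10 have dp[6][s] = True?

8

i\s   0   1   2   3   4   5   6   7   8   9  10
  0   T   F   F   F   F   F   F   F   F   F   F
  1   T   F   F   F   F   F   F   T   F   F   F
  2   T   F   F   F   T   F   F   T   F   F   F
  3   T   F   F   F   T   F   F   T   F   T   F
  4   T   F   F   F   T   F   T   T   F   T   T
  5   T   F   F   F   T   F   T   T   T   T   T
  6   T   F   F   T   T   F   T   T   T   T   T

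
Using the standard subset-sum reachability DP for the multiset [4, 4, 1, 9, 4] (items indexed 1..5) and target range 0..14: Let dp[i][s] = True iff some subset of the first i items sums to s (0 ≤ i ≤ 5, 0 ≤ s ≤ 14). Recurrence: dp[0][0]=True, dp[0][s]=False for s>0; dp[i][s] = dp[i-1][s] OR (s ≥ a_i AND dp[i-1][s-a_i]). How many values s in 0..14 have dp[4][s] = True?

i\s   0   1   2   3   4   5   6   7   8   9  10  11  12  13  14
  0   T   F   F   F   F   F   F   F   F   F   F   F   F   F   F
  1   T   F   F   F   T   F   F   F   F   F   F   F   F   F   F
  2   T   F   F   F   T   F   F   F   T   F   F   F   F   F   F
  3   T   T   F   F   T   T   F   F   T   T   F   F   F   F   F
  4   T   T   F   F   T   T   F   F   T   T   T   F   F   T   T
  5   T   T   F   F   T   T   F   F   T   T   T   F   T   T   T

9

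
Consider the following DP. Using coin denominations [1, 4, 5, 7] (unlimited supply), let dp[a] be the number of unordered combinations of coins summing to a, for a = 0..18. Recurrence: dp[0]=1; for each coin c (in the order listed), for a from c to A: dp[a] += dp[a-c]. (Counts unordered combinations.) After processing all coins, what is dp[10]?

7

after  coin     0     1     2     3     4     5     6     7     8     9    10    11    12    13    14    15    16    17    18
          1     1     1     1     1     1     1     1     1     1     1     1     1     1     1     1     1     1     1     1
          4     1     1     1     1     2     2     2     2     3     3     3     3     4     4     4     4     5     5     5
          5     1     1     1     1     2     3     3     3     4     5     6     6     7     8     9    10    11    12    13
          7     1     1     1     1     2     3     3     4     5     6     7     8    10    11    13    15    17    19    21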